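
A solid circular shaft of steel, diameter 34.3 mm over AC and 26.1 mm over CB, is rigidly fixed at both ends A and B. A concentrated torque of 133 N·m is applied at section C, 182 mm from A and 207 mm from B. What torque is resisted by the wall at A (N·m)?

103 N·m

Compatibility: T_A·a/J_AC = T_B·b/J_CB with T_A + T_B = T₀.
J_AC = 1.36×10^-7 m⁴, J_CB = 4.56×10^-8 m⁴, so T_A = T₀·(J_AC/a)/((J_AC/a)+(J_CB/b)) = 102.7 N·m, T_B = 30.28 N·m.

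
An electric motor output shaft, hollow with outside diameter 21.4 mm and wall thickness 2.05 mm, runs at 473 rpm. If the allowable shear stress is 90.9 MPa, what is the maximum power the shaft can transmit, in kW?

4.96 kW

J = π(d_o⁴ − d_i⁴)/32 = π(0.0214⁴ − 0.0173⁴)/32 = 1.180×10^-8 m⁴.
T_max = τ_allow·J/r = 9.09×10^7 × 1.180×10^-8 / 0.0107 = 100.2 N·m.
ω = 2π·473/60 = 49.53 rad/s, so P_max = T_max·ω = 4964 W.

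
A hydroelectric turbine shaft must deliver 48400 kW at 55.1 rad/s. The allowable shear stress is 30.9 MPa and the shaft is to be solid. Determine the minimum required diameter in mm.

525 mm

ω = 55.1 rad/s, so T = P/ω = 48400×10³ / 55.10 = 878400 N·m.
For a solid shaft τ_max = 16T/(πd³), so d = (16T/(π τ_allow))^(1/3) = (16·878400/(π·3.09×10^7))^(1/3) = 0.5251 m.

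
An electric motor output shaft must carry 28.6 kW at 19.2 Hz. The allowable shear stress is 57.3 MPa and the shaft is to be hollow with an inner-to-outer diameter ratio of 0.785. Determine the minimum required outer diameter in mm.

32.4 mm

ω = 2π·19.2 = 120.6 rad/s, so T = P/ω = 28.6×10³ / 120.6 = 237.1 N·m.
For a hollow shaft with d_i/d_o = 0.785: τ_max = 16T/(π d_o³ (1−k⁴)), so d_o = [16T/(π τ_allow (1−k⁴))]^(1/3) = [16·237.1/(π·5.73×10^7·0.6203)]^(1/3) = 0.03239 m.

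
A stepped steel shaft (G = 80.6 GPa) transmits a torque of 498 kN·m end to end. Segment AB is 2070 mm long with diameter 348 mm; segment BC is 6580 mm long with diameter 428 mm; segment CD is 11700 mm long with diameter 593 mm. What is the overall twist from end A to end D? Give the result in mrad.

J_AB = π(0.348)⁴/32 = 1.44×10^-3 m⁴; J_BC = π(0.428)⁴/32 = 3.29×10^-3 m⁴; J_CD = π(0.593)⁴/32 = 0.0121 m⁴.
θ = (T/G)·Σ L_i/J_i = (498000/80.6×10⁹)·(2.07/1.44×10^-3 + 6.58/3.29×10^-3 + 11.7/0.0121) = 0.02718 rad.

27.2 mrad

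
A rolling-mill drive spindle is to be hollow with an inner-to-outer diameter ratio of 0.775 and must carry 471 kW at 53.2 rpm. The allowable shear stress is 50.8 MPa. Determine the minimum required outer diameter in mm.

237 mm

ω = 2π·53.2/60 = 5.571 rad/s, so T = P/ω = 471×10³ / 5.571 = 84540 N·m.
For a hollow shaft with d_i/d_o = 0.775: τ_max = 16T/(π d_o³ (1−k⁴)), so d_o = [16T/(π τ_allow (1−k⁴))]^(1/3) = [16·84540/(π·5.08×10^7·0.6392)]^(1/3) = 0.2367 m.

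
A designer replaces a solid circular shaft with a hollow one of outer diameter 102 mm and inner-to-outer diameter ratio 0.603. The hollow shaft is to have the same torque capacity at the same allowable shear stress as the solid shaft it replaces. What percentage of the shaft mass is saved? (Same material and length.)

Equal τ_max and T ⇒ the solid shaft needs d_s³ = d_o³(1−k⁴), so d_s = 102·(1−0.603⁴)^(1/3) = 97.29 mm.
Area ratio A_h/A_s = d_o²(1−k²)/d_s² = (1−k²)/(1−k⁴)^(2/3) = 0.6995.
Mass saving = 1 − 0.6995 = 30.1 %.

30.1 %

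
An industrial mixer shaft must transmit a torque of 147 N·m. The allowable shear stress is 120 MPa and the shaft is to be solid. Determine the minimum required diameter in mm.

For a solid shaft τ_max = 16T/(πd³), so d = (16T/(π τ_allow))^(1/3) = (16·147.0/(π·1.20×10^8))^(1/3) = 0.01841 m.

18.4 mm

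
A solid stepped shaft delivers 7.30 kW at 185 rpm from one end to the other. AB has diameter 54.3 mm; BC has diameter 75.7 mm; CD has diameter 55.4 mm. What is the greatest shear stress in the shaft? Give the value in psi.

ω = 2π·185/60 = 19.37 rad/s, so T = P/ω = 7.30×10³ / 19.37 = 376.8 N·m.
Under the same torque, τ_max = 16T/(πd³) is largest where d is smallest — segment AB (d = 54.3 mm).
τ_max = 16·376.8/(π·(0.0543)³) = 1.199×10^7 Pa.

1740 psi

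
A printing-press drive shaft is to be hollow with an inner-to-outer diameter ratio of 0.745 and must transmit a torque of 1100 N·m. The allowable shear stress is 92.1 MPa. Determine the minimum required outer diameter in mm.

44.5 mm

For a hollow shaft with d_i/d_o = 0.745: τ_max = 16T/(π d_o³ (1−k⁴)), so d_o = [16T/(π τ_allow (1−k⁴))]^(1/3) = [16·1100/(π·9.21×10^7·0.6919)]^(1/3) = 0.04446 m.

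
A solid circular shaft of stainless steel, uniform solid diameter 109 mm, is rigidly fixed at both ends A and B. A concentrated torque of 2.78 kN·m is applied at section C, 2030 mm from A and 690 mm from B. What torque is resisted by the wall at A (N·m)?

With uniform GJ and both ends fixed, compatibility θ_AC = θ_CB gives T_A·a = T_B·b, together with T_A + T_B = T₀.
T_A = T₀·b/(a+b) = 2780·690/2720 = 705.2 N·m; T_B = 2075 N·m.

705 N·m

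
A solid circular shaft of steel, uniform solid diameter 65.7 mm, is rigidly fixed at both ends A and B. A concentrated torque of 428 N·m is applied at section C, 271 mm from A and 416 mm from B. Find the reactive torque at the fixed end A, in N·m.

With uniform GJ and both ends fixed, compatibility θ_AC = θ_CB gives T_A·a = T_B·b, together with T_A + T_B = T₀.
T_A = T₀·b/(a+b) = 428.0·416/687.0 = 259.2 N·m; T_B = 168.8 N·m.

259 N·m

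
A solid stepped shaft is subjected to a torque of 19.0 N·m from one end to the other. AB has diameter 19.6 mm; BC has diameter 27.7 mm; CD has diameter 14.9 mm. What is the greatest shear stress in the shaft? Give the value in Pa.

2.93e7 Pa

Under the same torque, τ_max = 16T/(πd³) is largest where d is smallest — segment CD (d = 14.9 mm).
τ_max = 16·19.00/(π·(0.0149)³) = 2.925×10^7 Pa.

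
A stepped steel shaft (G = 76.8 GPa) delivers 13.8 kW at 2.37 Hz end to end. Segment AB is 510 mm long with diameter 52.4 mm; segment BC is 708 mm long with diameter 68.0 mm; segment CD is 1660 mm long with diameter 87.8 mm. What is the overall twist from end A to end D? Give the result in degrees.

0.906°

ω = 2π·2.37 = 14.89 rad/s, so T = P/ω = 13.8×10³ / 14.89 = 926.7 N·m.
J_AB = π(0.0524)⁴/32 = 7.40×10^-7 m⁴; J_BC = π(0.0680)⁴/32 = 2.10×10^-6 m⁴; J_CD = π(0.0878)⁴/32 = 5.83×10^-6 m⁴.
θ = (T/G)·Σ L_i/J_i = (926.7/76.8×10⁹)·(0.510/7.40×10^-7 + 0.708/2.10×10^-6 + 1.66/5.83×10^-6) = 0.01582 rad.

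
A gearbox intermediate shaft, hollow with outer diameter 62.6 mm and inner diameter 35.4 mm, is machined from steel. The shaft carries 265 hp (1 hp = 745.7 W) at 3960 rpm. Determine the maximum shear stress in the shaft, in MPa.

ω = 2π·3960/60 = 414.7 rad/s, so T = P/ω = 265×745.7 / 414.7 = 476.5 N·m.
J = π(d_o⁴ − d_i⁴)/32 = π(0.0626⁴ − 0.0354⁴)/32 = 1.353×10^-6 m⁴.
τ_max = T·r/J = 476.5 × 0.0313 / 1.353×10^-6 = 1.102×10^7 Pa.

11.0 MPa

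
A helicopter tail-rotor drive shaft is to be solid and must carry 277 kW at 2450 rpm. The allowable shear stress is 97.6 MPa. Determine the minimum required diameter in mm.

ω = 2π·2450/60 = 256.6 rad/s, so T = P/ω = 277×10³ / 256.6 = 1080 N·m.
For a solid shaft τ_max = 16T/(πd³), so d = (16T/(π τ_allow))^(1/3) = (16·1080/(π·9.76×10^7))^(1/3) = 0.03834 m.

38.3 mm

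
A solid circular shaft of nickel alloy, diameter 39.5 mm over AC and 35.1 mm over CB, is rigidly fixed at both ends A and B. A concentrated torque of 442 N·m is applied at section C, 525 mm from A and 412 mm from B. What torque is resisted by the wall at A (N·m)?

Compatibility: T_A·a/J_AC = T_B·b/J_CB with T_A + T_B = T₀.
J_AC = 2.39×10^-7 m⁴, J_CB = 1.49×10^-7 m⁴, so T_A = T₀·(J_AC/a)/((J_AC/a)+(J_CB/b)) = 246.3 N·m, T_B = 195.7 N·m.

246 N·m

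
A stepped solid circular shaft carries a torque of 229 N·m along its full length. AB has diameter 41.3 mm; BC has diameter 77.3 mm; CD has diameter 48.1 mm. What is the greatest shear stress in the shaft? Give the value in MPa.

Under the same torque, τ_max = 16T/(πd³) is largest where d is smallest — segment AB (d = 41.3 mm).
τ_max = 16·229.0/(π·(0.0413)³) = 1.656×10^7 Pa.

16.6 MPa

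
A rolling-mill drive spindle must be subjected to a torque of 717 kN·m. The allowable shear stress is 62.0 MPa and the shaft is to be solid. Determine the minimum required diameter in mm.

For a solid shaft τ_max = 16T/(πd³), so d = (16T/(π τ_allow))^(1/3) = (16·717000/(π·6.20×10^7))^(1/3) = 0.3891 m.

389 mm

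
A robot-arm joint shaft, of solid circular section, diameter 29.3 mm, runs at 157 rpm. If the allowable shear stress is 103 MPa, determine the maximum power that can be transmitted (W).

J = πd⁴/32 = π(0.0293)⁴/32 = 7.236×10^-8 m⁴.
T_max = τ_allow·J/r = 1.03×10^8 × 7.236×10^-8 / 0.0146 = 508.7 N·m.
ω = 2π·157/60 = 16.44 rad/s, so P_max = T_max·ω = 8364 W.

8360 W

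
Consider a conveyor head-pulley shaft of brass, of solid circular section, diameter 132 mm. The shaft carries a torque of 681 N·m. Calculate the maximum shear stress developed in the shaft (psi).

219 psi

J = πd⁴/32 = π(0.132)⁴/32 = 2.981×10^-5 m⁴.
τ_max = T·r/J = 681.0 × 0.0660 / 2.981×10^-5 = 1.508×10^6 Pa.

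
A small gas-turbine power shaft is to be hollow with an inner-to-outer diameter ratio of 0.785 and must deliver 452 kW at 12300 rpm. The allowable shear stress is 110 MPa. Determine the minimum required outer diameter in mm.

ω = 2π·12300/60 = 1288 rad/s, so T = P/ω = 452×10³ / 1288 = 350.9 N·m.
For a hollow shaft with d_i/d_o = 0.785: τ_max = 16T/(π d_o³ (1−k⁴)), so d_o = [16T/(π τ_allow (1−k⁴))]^(1/3) = [16·350.9/(π·1.10×10^8·0.6203)]^(1/3) = 0.02970 m.

29.7 mm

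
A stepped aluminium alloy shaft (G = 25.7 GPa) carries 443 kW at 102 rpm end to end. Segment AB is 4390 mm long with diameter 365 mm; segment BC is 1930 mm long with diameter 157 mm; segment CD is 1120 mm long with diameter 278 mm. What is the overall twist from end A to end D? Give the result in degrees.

ω = 2π·102/60 = 10.68 rad/s, so T = P/ω = 443×10³ / 10.68 = 41470 N·m.
J_AB = π(0.365)⁴/32 = 1.74×10^-3 m⁴; J_BC = π(0.157)⁴/32 = 5.96×10^-5 m⁴; J_CD = π(0.278)⁴/32 = 5.86×10^-4 m⁴.
θ = (T/G)·Σ L_i/J_i = (41470/25.7×10⁹)·(4.39/1.74×10^-3 + 1.93/5.96×10^-5 + 1.12/5.86×10^-4) = 0.05936 rad.

3.40°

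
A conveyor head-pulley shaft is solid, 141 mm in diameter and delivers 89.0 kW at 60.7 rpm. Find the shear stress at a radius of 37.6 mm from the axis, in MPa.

13.6 MPa

ω = 2π·60.7/60 = 6.356 rad/s, so T = P/ω = 89.0×10³ / 6.356 = 14000 N·m.
J = πd⁴/32 = π(0.141)⁴/32 = 3.880×10^-5 m⁴.
Shear stress varies linearly with radius: τ = T·r/J = 14000 × 0.0376 / 3.880×10^-5 = 1.357×10^7 Pa.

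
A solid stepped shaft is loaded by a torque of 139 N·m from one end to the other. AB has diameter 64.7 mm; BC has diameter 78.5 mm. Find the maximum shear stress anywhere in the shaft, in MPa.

2.61 MPa

Under the same torque, τ_max = 16T/(πd³) is largest where d is smallest — segment AB (d = 64.7 mm).
τ_max = 16·139.0/(π·(0.0647)³) = 2.614×10^6 Pa.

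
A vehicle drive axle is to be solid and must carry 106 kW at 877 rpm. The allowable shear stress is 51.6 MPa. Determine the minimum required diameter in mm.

48.5 mm

ω = 2π·877/60 = 91.84 rad/s, so T = P/ω = 106×10³ / 91.84 = 1154 N·m.
For a solid shaft τ_max = 16T/(πd³), so d = (16T/(π τ_allow))^(1/3) = (16·1154/(π·5.16×10^7))^(1/3) = 0.04848 m.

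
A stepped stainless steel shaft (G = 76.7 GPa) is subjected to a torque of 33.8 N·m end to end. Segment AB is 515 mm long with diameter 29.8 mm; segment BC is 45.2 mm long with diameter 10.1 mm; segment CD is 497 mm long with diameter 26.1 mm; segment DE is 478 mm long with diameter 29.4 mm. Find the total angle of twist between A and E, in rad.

0.0301 rad

J_AB = π(0.0298)⁴/32 = 7.74×10^-8 m⁴; J_BC = π(0.0101)⁴/32 = 1.02×10^-9 m⁴; J_CD = π(0.0261)⁴/32 = 4.56×10^-8 m⁴; J_DE = π(0.0294)⁴/32 = 7.33×10^-8 m⁴.
θ = (T/G)·Σ L_i/J_i = (33.80/76.7×10⁹)·(0.515/7.74×10^-8 + 0.0452/1.02×10^-9 + 0.497/4.56×10^-8 + 0.478/7.33×10^-8) = 0.03011 rad.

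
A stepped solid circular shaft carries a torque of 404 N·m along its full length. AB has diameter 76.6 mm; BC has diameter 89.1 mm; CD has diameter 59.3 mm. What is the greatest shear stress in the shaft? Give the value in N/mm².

Under the same torque, τ_max = 16T/(πd³) is largest where d is smallest — segment CD (d = 59.3 mm).
τ_max = 16·404.0/(π·(0.0593)³) = 9.867×10^6 Pa.

9.87 N/mm²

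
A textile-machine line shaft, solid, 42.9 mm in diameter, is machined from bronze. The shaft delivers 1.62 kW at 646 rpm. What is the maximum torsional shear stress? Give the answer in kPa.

ω = 2π·646/60 = 67.65 rad/s, so T = P/ω = 1.62×10³ / 67.65 = 23.95 N·m.
J = πd⁴/32 = π(0.0429)⁴/32 = 3.325×10^-7 m⁴.
τ_max = T·r/J = 23.95 × 0.0215 / 3.325×10^-7 = 1.545×10^6 Pa.

1540 kPa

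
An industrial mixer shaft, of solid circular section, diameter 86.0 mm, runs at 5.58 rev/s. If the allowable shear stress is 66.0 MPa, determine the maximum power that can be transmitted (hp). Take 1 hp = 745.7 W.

388 hp

J = πd⁴/32 = π(0.0860)⁴/32 = 5.370×10^-6 m⁴.
T_max = τ_allow·J/r = 6.60×10^7 × 5.370×10^-6 / 0.0430 = 8243 N·m.
ω = 2π·5.58 = 35.06 rad/s, so P_max = T_max·ω = 2.890×10^5 W.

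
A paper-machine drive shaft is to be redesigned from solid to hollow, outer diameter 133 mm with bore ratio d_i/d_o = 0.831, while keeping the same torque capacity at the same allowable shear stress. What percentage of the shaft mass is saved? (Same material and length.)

Equal τ_max and T ⇒ the solid shaft needs d_s³ = d_o³(1−k⁴), so d_s = 133·(1−0.831⁴)^(1/3) = 107.2 mm.
Area ratio A_h/A_s = d_o²(1−k²)/d_s² = (1−k²)/(1−k⁴)^(2/3) = 0.4766.
Mass saving = 1 − 0.4766 = 52.3 %.

52.3 %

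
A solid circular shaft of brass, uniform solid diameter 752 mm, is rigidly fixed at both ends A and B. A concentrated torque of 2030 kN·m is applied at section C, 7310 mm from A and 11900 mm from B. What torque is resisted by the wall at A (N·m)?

1.26e6 N·m

With uniform GJ and both ends fixed, compatibility θ_AC = θ_CB gives T_A·a = T_B·b, together with T_A + T_B = T₀.
T_A = T₀·b/(a+b) = 2.030e6·11900/19210 = 1.258e6 N·m; T_B = 772500 N·m.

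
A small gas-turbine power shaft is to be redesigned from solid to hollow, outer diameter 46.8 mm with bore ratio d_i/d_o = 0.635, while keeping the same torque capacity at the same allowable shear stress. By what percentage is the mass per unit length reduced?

32.8 %

Equal τ_max and T ⇒ the solid shaft needs d_s³ = d_o³(1−k⁴), so d_s = 46.8·(1−0.635⁴)^(1/3) = 44.11 mm.
Area ratio A_h/A_s = d_o²(1−k²)/d_s² = (1−k²)/(1−k⁴)^(2/3) = 0.6717.
Mass saving = 1 − 0.6717 = 32.8 %.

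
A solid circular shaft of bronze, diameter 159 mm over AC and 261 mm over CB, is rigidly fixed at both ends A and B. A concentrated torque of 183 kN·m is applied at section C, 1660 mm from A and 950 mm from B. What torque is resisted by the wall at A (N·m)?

13400 N·m

Compatibility: T_A·a/J_AC = T_B·b/J_CB with T_A + T_B = T₀.
J_AC = 6.27×10^-5 m⁴, J_CB = 4.56×10^-4 m⁴, so T_A = T₀·(J_AC/a)/((J_AC/a)+(J_CB/b)) = 13370 N·m, T_B = 169600 N·m.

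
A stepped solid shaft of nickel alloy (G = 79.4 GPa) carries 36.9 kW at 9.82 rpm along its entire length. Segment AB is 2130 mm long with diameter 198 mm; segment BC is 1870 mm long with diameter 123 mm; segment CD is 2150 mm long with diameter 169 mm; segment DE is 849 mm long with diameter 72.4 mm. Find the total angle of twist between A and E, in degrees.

ω = 2π·9.82/60 = 1.028 rad/s, so T = P/ω = 36.9×10³ / 1.028 = 35880 N·m.
J_AB = π(0.198)⁴/32 = 1.51×10^-4 m⁴; J_BC = π(0.123)⁴/32 = 2.25×10^-5 m⁴; J_CD = π(0.169)⁴/32 = 8.01×10^-5 m⁴; J_DE = π(0.0724)⁴/32 = 2.70×10^-6 m⁴.
θ = (T/G)·Σ L_i/J_i = (35880/79.4×10⁹)·(2.13/1.51×10^-4 + 1.87/2.25×10^-5 + 2.15/8.01×10^-5 + 0.849/2.70×10^-6) = 0.1984 rad.

11.4°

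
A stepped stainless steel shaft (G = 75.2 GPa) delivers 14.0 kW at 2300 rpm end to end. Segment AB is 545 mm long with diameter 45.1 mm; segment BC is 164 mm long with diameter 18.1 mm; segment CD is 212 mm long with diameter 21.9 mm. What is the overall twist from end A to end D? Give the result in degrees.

ω = 2π·2300/60 = 240.9 rad/s, so T = P/ω = 14.0×10³ / 240.9 = 58.13 N·m.
J_AB = π(0.0451)⁴/32 = 4.06×10^-7 m⁴; J_BC = π(0.0181)⁴/32 = 1.05×10^-8 m⁴; J_CD = π(0.0219)⁴/32 = 2.26×10^-8 m⁴.
θ = (T/G)·Σ L_i/J_i = (58.13/75.2×10⁹)·(0.545/4.06×10^-7 + 0.164/1.05×10^-8 + 0.212/2.26×10^-8) = 0.02032 rad.

1.16°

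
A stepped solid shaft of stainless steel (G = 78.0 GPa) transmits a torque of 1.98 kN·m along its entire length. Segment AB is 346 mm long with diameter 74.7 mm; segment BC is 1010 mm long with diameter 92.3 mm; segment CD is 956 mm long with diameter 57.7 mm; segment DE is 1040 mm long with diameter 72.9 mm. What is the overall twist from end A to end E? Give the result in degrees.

J_AB = π(0.0747)⁴/32 = 3.06×10^-6 m⁴; J_BC = π(0.0923)⁴/32 = 7.13×10^-6 m⁴; J_CD = π(0.0577)⁴/32 = 1.09×10^-6 m⁴; J_DE = π(0.0729)⁴/32 = 2.77×10^-6 m⁴.
θ = (T/G)·Σ L_i/J_i = (1980/78.0×10⁹)·(0.346/3.06×10^-6 + 1.01/7.13×10^-6 + 0.956/1.09×10^-6 + 1.04/2.77×10^-6) = 0.03829 rad.

2.19°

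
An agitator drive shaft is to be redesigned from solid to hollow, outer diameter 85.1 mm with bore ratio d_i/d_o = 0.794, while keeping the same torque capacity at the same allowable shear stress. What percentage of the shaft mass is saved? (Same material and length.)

Equal τ_max and T ⇒ the solid shaft needs d_s³ = d_o³(1−k⁴), so d_s = 85.1·(1−0.794⁴)^(1/3) = 71.88 mm.
Area ratio A_h/A_s = d_o²(1−k²)/d_s² = (1−k²)/(1−k⁴)^(2/3) = 0.5180.
Mass saving = 1 − 0.5180 = 48.2 %.

48.2 %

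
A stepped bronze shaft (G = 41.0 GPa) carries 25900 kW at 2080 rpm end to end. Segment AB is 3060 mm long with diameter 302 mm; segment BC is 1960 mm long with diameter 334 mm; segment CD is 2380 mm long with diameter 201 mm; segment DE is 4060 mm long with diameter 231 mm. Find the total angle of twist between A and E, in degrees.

5.77°

ω = 2π·2080/60 = 217.8 rad/s, so T = P/ω = 25900×10³ / 217.8 = 118900 N·m.
J_AB = π(0.302)⁴/32 = 8.17×10^-4 m⁴; J_BC = π(0.334)⁴/32 = 1.22×10^-3 m⁴; J_CD = π(0.201)⁴/32 = 1.60×10^-4 m⁴; J_DE = π(0.231)⁴/32 = 2.80×10^-4 m⁴.
θ = (T/G)·Σ L_i/J_i = (118900/41.0×10⁹)·(3.06/8.17×10^-4 + 1.96/1.22×10^-3 + 2.38/1.60×10^-4 + 4.06/2.80×10^-4) = 0.1007 rad.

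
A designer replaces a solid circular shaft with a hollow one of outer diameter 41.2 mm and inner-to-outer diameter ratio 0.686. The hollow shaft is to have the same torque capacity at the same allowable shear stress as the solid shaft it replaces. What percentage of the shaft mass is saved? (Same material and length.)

Equal τ_max and T ⇒ the solid shaft needs d_s³ = d_o³(1−k⁴), so d_s = 41.2·(1−0.686⁴)^(1/3) = 37.90 mm.
Area ratio A_h/A_s = d_o²(1−k²)/d_s² = (1−k²)/(1−k⁴)^(2/3) = 0.6256.
Mass saving = 1 − 0.6256 = 37.4 %.

37.4 %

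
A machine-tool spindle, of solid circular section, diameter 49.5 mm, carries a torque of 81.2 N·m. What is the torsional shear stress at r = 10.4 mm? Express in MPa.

1.43 MPa

J = πd⁴/32 = π(0.0495)⁴/32 = 5.894×10^-7 m⁴.
Shear stress varies linearly with radius: τ = T·r/J = 81.20 × 0.0104 / 5.894×10^-7 = 1.433×10^6 Pa.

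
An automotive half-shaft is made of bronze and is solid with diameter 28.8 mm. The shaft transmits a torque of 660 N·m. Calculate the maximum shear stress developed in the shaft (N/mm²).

141 N/mm²

J = πd⁴/32 = π(0.0288)⁴/32 = 6.754×10^-8 m⁴.
τ_max = T·r/J = 660.0 × 0.0144 / 6.754×10^-8 = 1.407×10^8 Pa.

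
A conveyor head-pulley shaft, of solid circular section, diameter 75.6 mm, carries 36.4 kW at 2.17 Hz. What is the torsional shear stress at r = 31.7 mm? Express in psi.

ω = 2π·2.17 = 13.63 rad/s, so T = P/ω = 36.4×10³ / 13.63 = 2670 N·m.
J = πd⁴/32 = π(0.0756)⁴/32 = 3.207×10^-6 m⁴.
Shear stress varies linearly with radius: τ = T·r/J = 2670 × 0.0317 / 3.207×10^-6 = 2.639×10^7 Pa.

3830 psi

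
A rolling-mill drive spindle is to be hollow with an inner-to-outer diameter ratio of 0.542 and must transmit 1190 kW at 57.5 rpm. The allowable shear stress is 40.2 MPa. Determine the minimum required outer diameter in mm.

ω = 2π·57.5/60 = 6.021 rad/s, so T = P/ω = 1190×10³ / 6.021 = 197600 N·m.
For a hollow shaft with d_i/d_o = 0.542: τ_max = 16T/(π d_o³ (1−k⁴)), so d_o = [16T/(π τ_allow (1−k⁴))]^(1/3) = [16·197600/(π·4.02×10^7·0.9137)]^(1/3) = 0.3015 m.

301 mm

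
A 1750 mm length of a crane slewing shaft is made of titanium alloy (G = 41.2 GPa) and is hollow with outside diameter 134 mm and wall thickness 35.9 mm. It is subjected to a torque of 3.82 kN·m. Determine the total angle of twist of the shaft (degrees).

J = π(d_o⁴ − d_i⁴)/32 = π(0.134⁴ − 0.0622⁴)/32 = 3.018×10^-5 m⁴.
θ = T·L/(G·J) = 3820 × 1.75 / (41.2×10⁹ × 3.018×10^-5) = 5.376×10^-3 rad.

0.308°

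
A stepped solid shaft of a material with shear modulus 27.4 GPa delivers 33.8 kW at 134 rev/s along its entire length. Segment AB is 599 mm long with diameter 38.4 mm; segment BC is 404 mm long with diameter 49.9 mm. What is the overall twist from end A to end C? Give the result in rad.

ω = 2π·134 = 841.9 rad/s, so T = P/ω = 33.8×10³ / 841.9 = 40.15 N·m.
J_AB = π(0.0384)⁴/32 = 2.13×10^-7 m⁴; J_BC = π(0.0499)⁴/32 = 6.09×10^-7 m⁴.
θ = (T/G)·Σ L_i/J_i = (40.15/27.4×10⁹)·(0.599/2.13×10^-7 + 0.404/6.09×10^-7) = 5.084×10^-3 rad.

0.00508 rad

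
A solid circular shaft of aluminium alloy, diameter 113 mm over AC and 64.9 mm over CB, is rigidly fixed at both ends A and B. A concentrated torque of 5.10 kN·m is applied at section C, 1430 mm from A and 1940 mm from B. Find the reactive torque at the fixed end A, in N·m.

Compatibility: T_A·a/J_AC = T_B·b/J_CB with T_A + T_B = T₀.
J_AC = 1.60×10^-5 m⁴, J_CB = 1.74×10^-6 m⁴, so T_A = T₀·(J_AC/a)/((J_AC/a)+(J_CB/b)) = 4721 N·m, T_B = 378.7 N·m.

4720 N·m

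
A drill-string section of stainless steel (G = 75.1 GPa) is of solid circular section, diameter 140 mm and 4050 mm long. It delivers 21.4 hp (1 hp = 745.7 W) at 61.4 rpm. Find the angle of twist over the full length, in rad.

ω = 2π·61.4/60 = 6.430 rad/s, so T = P/ω = 21.4×745.7 / 6.430 = 2482 N·m.
J = πd⁴/32 = π(0.140)⁴/32 = 3.771×10^-5 m⁴.
θ = T·L/(G·J) = 2482 × 4.05 / (75.1×10⁹ × 3.771×10^-5) = 3.549×10^-3 rad.

0.00355 rad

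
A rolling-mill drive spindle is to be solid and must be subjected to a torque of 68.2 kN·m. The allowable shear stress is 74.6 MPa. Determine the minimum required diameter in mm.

For a solid shaft τ_max = 16T/(πd³), so d = (16T/(π τ_allow))^(1/3) = (16·68200/(π·7.46×10^7))^(1/3) = 0.1670 m.

167 mm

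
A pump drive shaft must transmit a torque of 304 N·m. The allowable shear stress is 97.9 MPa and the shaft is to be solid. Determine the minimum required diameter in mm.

For a solid shaft τ_max = 16T/(πd³), so d = (16T/(π τ_allow))^(1/3) = (16·304.0/(π·9.79×10^7))^(1/3) = 0.02510 m.

25.1 mm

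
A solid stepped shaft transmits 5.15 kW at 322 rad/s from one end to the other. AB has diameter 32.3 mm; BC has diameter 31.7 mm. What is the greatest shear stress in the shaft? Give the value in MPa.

ω = 322 rad/s, so T = P/ω = 5.15×10³ / 322.0 = 15.99 N·m.
Under the same torque, τ_max = 16T/(πd³) is largest where d is smallest — segment BC (d = 31.7 mm).
τ_max = 16·15.99/(π·(0.0317)³) = 2.557×10^6 Pa.

2.56 MPa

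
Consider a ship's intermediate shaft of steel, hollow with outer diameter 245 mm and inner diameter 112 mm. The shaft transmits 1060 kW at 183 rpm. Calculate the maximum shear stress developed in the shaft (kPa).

20000 kPa

ω = 2π·183/60 = 19.16 rad/s, so T = P/ω = 1060×10³ / 19.16 = 55310 N·m.
J = π(d_o⁴ − d_i⁴)/32 = π(0.245⁴ − 0.112⁴)/32 = 3.383×10^-4 m⁴.
τ_max = T·r/J = 55310 × 0.122 / 3.383×10^-4 = 2.003×10^7 Pa.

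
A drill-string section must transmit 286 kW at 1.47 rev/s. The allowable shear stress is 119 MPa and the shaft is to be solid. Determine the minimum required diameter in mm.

ω = 2π·1.47 = 9.236 rad/s, so T = P/ω = 286×10³ / 9.236 = 30960 N·m.
For a solid shaft τ_max = 16T/(πd³), so d = (16T/(π τ_allow))^(1/3) = (16·30960/(π·1.19×10^8))^(1/3) = 0.1098 m.

110 mm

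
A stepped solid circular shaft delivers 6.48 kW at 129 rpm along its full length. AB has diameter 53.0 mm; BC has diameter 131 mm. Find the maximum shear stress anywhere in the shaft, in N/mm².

ω = 2π·129/60 = 13.51 rad/s, so T = P/ω = 6.48×10³ / 13.51 = 479.7 N·m.
Under the same torque, τ_max = 16T/(πd³) is largest where d is smallest — segment AB (d = 53.0 mm).
τ_max = 16·479.7/(π·(0.0530)³) = 1.641×10^7 Pa.

16.4 N/mm²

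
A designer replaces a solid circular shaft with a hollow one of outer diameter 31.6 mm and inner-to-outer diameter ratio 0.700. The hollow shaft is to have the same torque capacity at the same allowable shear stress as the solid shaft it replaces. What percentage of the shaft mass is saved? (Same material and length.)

Equal τ_max and T ⇒ the solid shaft needs d_s³ = d_o³(1−k⁴), so d_s = 31.6·(1−0.700⁴)^(1/3) = 28.84 mm.
Area ratio A_h/A_s = d_o²(1−k²)/d_s² = (1−k²)/(1−k⁴)^(2/3) = 0.6124.
Mass saving = 1 − 0.6124 = 38.8 %.

38.8 %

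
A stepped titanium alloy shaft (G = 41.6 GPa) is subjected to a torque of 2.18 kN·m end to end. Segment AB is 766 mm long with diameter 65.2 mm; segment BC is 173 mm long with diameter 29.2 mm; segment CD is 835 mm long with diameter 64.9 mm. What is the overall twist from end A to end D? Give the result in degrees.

J_AB = π(0.0652)⁴/32 = 1.77×10^-6 m⁴; J_BC = π(0.0292)⁴/32 = 7.14×10^-8 m⁴; J_CD = π(0.0649)⁴/32 = 1.74×10^-6 m⁴.
θ = (T/G)·Σ L_i/J_i = (2180/41.6×10⁹)·(0.766/1.77×10^-6 + 0.173/7.14×10^-8 + 0.835/1.74×10^-6) = 0.1748 rad.

10.0°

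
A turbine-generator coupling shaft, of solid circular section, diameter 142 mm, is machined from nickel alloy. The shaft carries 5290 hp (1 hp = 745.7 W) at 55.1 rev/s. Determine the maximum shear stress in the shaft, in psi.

ω = 2π·55.1 = 346.2 rad/s, so T = P/ω = 5290×745.7 / 346.2 = 11390 N·m.
J = πd⁴/32 = π(0.142)⁴/32 = 3.992×10^-5 m⁴.
τ_max = T·r/J = 11390 × 0.0710 / 3.992×10^-5 = 2.027×10^7 Pa.

2940 psi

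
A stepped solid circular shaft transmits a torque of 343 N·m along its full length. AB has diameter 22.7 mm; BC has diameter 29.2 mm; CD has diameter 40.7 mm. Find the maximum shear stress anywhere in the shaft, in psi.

21700 psi

Under the same torque, τ_max = 16T/(πd³) is largest where d is smallest — segment AB (d = 22.7 mm).
τ_max = 16·343.0/(π·(0.0227)³) = 1.493×10^8 Pa.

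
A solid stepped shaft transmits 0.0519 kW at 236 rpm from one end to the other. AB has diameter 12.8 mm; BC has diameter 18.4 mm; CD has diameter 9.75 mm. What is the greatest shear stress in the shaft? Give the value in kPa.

11500 kPa

ω = 2π·236/60 = 24.71 rad/s, so T = P/ω = 0.0519×10³ / 24.71 = 2.100 N·m.
Under the same torque, τ_max = 16T/(πd³) is largest where d is smallest — segment CD (d = 9.75 mm).
τ_max = 16·2.100/(π·(0.00975)³) = 1.154×10^7 Pa.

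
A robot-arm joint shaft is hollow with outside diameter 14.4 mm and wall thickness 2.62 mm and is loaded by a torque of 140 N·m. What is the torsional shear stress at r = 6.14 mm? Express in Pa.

J = π(d_o⁴ − d_i⁴)/32 = π(0.0144⁴ − 0.00916⁴)/32 = 3.530×10^-9 m⁴.
Shear stress varies linearly with radius: τ = T·r/J = 140.0 × 0.00614 / 3.530×10^-9 = 2.435×10^8 Pa.

2.44e8 Pa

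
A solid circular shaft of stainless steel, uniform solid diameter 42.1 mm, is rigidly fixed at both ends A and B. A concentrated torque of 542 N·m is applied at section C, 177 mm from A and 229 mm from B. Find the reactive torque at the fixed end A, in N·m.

With uniform GJ and both ends fixed, compatibility θ_AC = θ_CB gives T_A·a = T_B·b, together with T_A + T_B = T₀.
T_A = T₀·b/(a+b) = 542.0·229/406.0 = 305.7 N·m; T_B = 236.3 N·m.

306 N·m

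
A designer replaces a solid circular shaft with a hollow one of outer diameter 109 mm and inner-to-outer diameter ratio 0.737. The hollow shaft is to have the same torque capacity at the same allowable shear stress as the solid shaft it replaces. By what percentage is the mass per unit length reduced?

42.3 %

Equal τ_max and T ⇒ the solid shaft needs d_s³ = d_o³(1−k⁴), so d_s = 109·(1−0.737⁴)^(1/3) = 97.01 mm.
Area ratio A_h/A_s = d_o²(1−k²)/d_s² = (1−k²)/(1−k⁴)^(2/3) = 0.5767.
Mass saving = 1 − 0.5767 = 42.3 %.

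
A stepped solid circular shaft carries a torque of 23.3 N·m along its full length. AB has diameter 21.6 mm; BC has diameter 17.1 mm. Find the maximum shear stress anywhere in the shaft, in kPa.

23700 kPa

Under the same torque, τ_max = 16T/(πd³) is largest where d is smallest — segment BC (d = 17.1 mm).
τ_max = 16·23.30/(π·(0.0171)³) = 2.373×10^7 Pa.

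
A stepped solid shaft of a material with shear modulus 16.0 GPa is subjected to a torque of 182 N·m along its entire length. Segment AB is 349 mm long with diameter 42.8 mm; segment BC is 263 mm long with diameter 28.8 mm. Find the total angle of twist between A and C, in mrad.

56.3 mrad

J_AB = π(0.0428)⁴/32 = 3.29×10^-7 m⁴; J_BC = π(0.0288)⁴/32 = 6.75×10^-8 m⁴.
θ = (T/G)·Σ L_i/J_i = (182.0/16.0×10⁹)·(0.349/3.29×10^-7 + 0.263/6.75×10^-8) = 0.05634 rad.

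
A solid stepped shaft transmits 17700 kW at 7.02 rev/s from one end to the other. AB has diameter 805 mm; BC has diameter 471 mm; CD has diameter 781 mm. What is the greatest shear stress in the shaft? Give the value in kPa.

19600 kPa

ω = 2π·7.02 = 44.11 rad/s, so T = P/ω = 17700×10³ / 44.11 = 401300 N·m.
Under the same torque, τ_max = 16T/(πd³) is largest where d is smallest — segment BC (d = 471 mm).
τ_max = 16·401300/(π·(0.471)³) = 1.956×10^7 Pa.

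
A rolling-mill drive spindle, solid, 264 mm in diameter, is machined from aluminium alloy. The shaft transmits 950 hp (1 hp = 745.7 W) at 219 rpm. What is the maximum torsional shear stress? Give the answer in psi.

ω = 2π·219/60 = 22.93 rad/s, so T = P/ω = 950×745.7 / 22.93 = 30890 N·m.
J = πd⁴/32 = π(0.264)⁴/32 = 4.769×10^-4 m⁴.
τ_max = T·r/J = 30890 × 0.132 / 4.769×10^-4 = 8.550×10^6 Pa.

1240 psi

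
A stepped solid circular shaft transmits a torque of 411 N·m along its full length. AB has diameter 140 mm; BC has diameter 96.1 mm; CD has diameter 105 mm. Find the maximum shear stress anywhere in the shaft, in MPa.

2.36 MPa

Under the same torque, τ_max = 16T/(πd³) is largest where d is smallest — segment BC (d = 96.1 mm).
τ_max = 16·411.0/(π·(0.0961)³) = 2.359×10^6 Pa.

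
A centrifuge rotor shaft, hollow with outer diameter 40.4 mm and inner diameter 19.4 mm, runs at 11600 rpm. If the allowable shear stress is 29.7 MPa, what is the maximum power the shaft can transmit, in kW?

442 kW

J = π(d_o⁴ − d_i⁴)/32 = π(0.0404⁴ − 0.0194⁴)/32 = 2.476×10^-7 m⁴.
T_max = τ_allow·J/r = 2.97×10^7 × 2.476×10^-7 / 0.0202 = 364.1 N·m.
ω = 2π·11600/60 = 1215 rad/s, so P_max = T_max·ω = 4.423×10^5 W.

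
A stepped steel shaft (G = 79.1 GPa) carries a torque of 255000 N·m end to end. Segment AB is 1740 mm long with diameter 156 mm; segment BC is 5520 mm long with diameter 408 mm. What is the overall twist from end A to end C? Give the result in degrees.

5.90°

J_AB = π(0.156)⁴/32 = 5.81×10^-5 m⁴; J_BC = π(0.408)⁴/32 = 2.72×10^-3 m⁴.
θ = (T/G)·Σ L_i/J_i = (255000/79.1×10⁹)·(1.74/5.81×10^-5 + 5.52/2.72×10^-3) = 0.1030 rad.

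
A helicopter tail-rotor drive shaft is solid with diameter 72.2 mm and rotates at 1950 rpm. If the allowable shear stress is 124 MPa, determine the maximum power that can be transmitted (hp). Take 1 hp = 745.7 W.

2510 hp

J = πd⁴/32 = π(0.0722)⁴/32 = 2.668×10^-6 m⁴.
T_max = τ_allow·J/r = 1.24×10^8 × 2.668×10^-6 / 0.0361 = 9164 N·m.
ω = 2π·1950/60 = 204.2 rad/s, so P_max = T_max·ω = 1.871×10^6 W.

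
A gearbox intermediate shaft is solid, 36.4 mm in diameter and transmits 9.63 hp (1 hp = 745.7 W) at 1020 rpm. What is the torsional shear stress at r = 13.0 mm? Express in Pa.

5.07e6 Pa

ω = 2π·1020/60 = 106.8 rad/s, so T = P/ω = 9.63×745.7 / 106.8 = 67.23 N·m.
J = πd⁴/32 = π(0.0364)⁴/32 = 1.723×10^-7 m⁴.
Shear stress varies linearly with radius: τ = T·r/J = 67.23 × 0.0130 / 1.723×10^-7 = 5.071×10^6 Pa.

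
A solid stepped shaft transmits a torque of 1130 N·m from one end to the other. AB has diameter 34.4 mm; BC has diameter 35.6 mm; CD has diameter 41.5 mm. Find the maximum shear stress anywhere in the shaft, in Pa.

1.41e8 Pa

Under the same torque, τ_max = 16T/(πd³) is largest where d is smallest — segment AB (d = 34.4 mm).
τ_max = 16·1130/(π·(0.0344)³) = 1.414×10^8 Pa.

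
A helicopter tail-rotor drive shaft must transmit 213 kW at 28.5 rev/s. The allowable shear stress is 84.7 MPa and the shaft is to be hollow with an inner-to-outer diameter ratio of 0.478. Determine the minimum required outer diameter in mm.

42.3 mm

ω = 2π·28.5 = 179.1 rad/s, so T = P/ω = 213×10³ / 179.1 = 1189 N·m.
For a hollow shaft with d_i/d_o = 0.478: τ_max = 16T/(π d_o³ (1−k⁴)), so d_o = [16T/(π τ_allow (1−k⁴))]^(1/3) = [16·1189/(π·8.47×10^7·0.9478)]^(1/3) = 0.04226 m.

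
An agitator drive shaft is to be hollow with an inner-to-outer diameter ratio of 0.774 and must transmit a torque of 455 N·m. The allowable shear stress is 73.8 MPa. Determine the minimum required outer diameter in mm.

For a hollow shaft with d_i/d_o = 0.774: τ_max = 16T/(π d_o³ (1−k⁴)), so d_o = [16T/(π τ_allow (1−k⁴))]^(1/3) = [16·455.0/(π·7.38×10^7·0.6411)]^(1/3) = 0.03659 m.

36.6 mm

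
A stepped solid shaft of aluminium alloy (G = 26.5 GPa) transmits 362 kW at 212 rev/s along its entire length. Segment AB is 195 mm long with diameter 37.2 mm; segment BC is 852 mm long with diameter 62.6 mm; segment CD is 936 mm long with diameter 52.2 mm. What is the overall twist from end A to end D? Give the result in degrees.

ω = 2π·212 = 1332 rad/s, so T = P/ω = 362×10³ / 1332 = 271.8 N·m.
J_AB = π(0.0372)⁴/32 = 1.88×10^-7 m⁴; J_BC = π(0.0626)⁴/32 = 1.51×10^-6 m⁴; J_CD = π(0.0522)⁴/32 = 7.29×10^-7 m⁴.
θ = (T/G)·Σ L_i/J_i = (271.8/26.5×10⁹)·(0.195/1.88×10^-7 + 0.852/1.51×10^-6 + 0.936/7.29×10^-7) = 0.02960 rad.

1.70°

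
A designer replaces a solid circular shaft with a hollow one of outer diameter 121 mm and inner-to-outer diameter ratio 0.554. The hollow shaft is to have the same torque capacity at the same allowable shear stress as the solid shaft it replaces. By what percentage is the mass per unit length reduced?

Equal τ_max and T ⇒ the solid shaft needs d_s³ = d_o³(1−k⁴), so d_s = 121·(1−0.554⁴)^(1/3) = 117.1 mm.
Area ratio A_h/A_s = d_o²(1−k²)/d_s² = (1−k²)/(1−k⁴)^(2/3) = 0.7403.
Mass saving = 1 − 0.7403 = 26.0 %.

26.0 %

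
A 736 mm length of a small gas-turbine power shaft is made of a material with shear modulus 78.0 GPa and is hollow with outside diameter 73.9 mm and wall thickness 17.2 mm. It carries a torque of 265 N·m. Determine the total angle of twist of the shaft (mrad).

0.930 mrad

J = π(d_o⁴ − d_i⁴)/32 = π(0.0739⁴ − 0.0395⁴)/32 = 2.689×10^-6 m⁴.
θ = T·L/(G·J) = 265.0 × 0.736 / (78.0×10⁹ × 2.689×10^-6) = 9.299×10^-4 rad.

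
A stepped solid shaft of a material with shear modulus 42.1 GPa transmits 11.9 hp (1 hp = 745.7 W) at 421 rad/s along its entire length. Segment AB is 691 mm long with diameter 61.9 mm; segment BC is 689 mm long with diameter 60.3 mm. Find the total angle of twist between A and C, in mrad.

ω = 421 rad/s, so T = P/ω = 11.9×745.7 / 421.0 = 21.08 N·m.
J_AB = π(0.0619)⁴/32 = 1.44×10^-6 m⁴; J_BC = π(0.0603)⁴/32 = 1.30×10^-6 m⁴.
θ = (T/G)·Σ L_i/J_i = (21.08/42.1×10⁹)·(0.691/1.44×10^-6 + 0.689/1.30×10^-6) = 5.058×10^-4 rad.

0.506 mrad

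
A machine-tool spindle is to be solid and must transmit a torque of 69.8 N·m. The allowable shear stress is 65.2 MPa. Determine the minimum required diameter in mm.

17.6 mm

For a solid shaft τ_max = 16T/(πd³), so d = (16T/(π τ_allow))^(1/3) = (16·69.80/(π·6.52×10^7))^(1/3) = 0.01760 m.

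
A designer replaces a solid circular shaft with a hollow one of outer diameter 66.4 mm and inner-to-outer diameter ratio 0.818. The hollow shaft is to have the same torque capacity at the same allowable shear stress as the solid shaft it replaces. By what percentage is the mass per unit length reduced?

50.8 %

Equal τ_max and T ⇒ the solid shaft needs d_s³ = d_o³(1−k⁴), so d_s = 66.4·(1−0.818⁴)^(1/3) = 54.48 mm.
Area ratio A_h/A_s = d_o²(1−k²)/d_s² = (1−k²)/(1−k⁴)^(2/3) = 0.4915.
Mass saving = 1 − 0.4915 = 50.8 %.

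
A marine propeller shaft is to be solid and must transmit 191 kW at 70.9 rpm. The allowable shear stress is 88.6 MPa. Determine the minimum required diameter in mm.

114 mm

ω = 2π·70.9/60 = 7.425 rad/s, so T = P/ω = 191×10³ / 7.425 = 25730 N·m.
For a solid shaft τ_max = 16T/(πd³), so d = (16T/(π τ_allow))^(1/3) = (16·25730/(π·8.86×10^7))^(1/3) = 0.1139 m.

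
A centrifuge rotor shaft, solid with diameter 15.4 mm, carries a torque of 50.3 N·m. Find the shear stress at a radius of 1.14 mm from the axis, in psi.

1510 psi

J = πd⁴/32 = π(0.0154)⁴/32 = 5.522×10^-9 m⁴.
Shear stress varies linearly with radius: τ = T·r/J = 50.30 × 0.00114 / 5.522×10^-9 = 1.038×10^7 Pa.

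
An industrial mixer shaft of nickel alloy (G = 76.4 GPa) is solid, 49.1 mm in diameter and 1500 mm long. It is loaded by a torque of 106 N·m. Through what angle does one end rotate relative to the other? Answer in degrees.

J = πd⁴/32 = π(0.0491)⁴/32 = 5.706×10^-7 m⁴.
θ = T·L/(G·J) = 106.0 × 1.50 / (76.4×10⁹ × 5.706×10^-7) = 3.647×10^-3 rad.

0.209°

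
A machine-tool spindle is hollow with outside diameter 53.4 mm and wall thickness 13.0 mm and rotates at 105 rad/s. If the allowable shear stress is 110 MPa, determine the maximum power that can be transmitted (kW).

321 kW

J = π(d_o⁴ − d_i⁴)/32 = π(0.0534⁴ − 0.0274⁴)/32 = 7.430×10^-7 m⁴.
T_max = τ_allow·J/r = 1.10×10^8 × 7.430×10^-7 / 0.0267 = 3061 N·m.
ω = 105 rad/s, so P_max = T_max·ω = 3.214×10^5 W.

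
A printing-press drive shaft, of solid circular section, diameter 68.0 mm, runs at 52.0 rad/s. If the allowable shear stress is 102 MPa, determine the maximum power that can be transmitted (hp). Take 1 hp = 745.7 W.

439 hp

J = πd⁴/32 = π(0.0680)⁴/32 = 2.099×10^-6 m⁴.
T_max = τ_allow·J/r = 1.02×10^8 × 2.099×10^-6 / 0.0340 = 6297 N·m.
ω = 52.0 rad/s, so P_max = T_max·ω = 3.275×10^5 W.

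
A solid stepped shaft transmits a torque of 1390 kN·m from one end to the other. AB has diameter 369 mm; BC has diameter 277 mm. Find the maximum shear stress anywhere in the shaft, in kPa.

Under the same torque, τ_max = 16T/(πd³) is largest where d is smallest — segment BC (d = 277 mm).
τ_max = 16·1.390e6/(π·(0.277)³) = 3.331×10^8 Pa.

333000 kPa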